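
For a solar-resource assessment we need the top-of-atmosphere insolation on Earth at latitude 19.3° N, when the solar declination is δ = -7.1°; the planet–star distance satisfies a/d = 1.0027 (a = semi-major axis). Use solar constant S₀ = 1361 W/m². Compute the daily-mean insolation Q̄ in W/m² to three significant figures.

cos H₀ = −tan(+19.3°) tan(-7.100°) = 0.0436, H₀ = 1.5272 rad.
Bracket: H₀ sin φ sin δ + cos φ cos δ sin H₀ = 1.5272×0.33051×-0.12360 + 0.94380×0.99233×0.99905 = -0.062388 + 0.935671 = 0.873283.
Inverse-square distance factor (a/d)² = 1.0027² = 1.005407.
Q̄ = (S₀/π) × 1.005407 × [bracket] = (1361/π) × 1.005407 × 0.873283 = 380.4 W/m².

Q̄ ≈ 380 W/m²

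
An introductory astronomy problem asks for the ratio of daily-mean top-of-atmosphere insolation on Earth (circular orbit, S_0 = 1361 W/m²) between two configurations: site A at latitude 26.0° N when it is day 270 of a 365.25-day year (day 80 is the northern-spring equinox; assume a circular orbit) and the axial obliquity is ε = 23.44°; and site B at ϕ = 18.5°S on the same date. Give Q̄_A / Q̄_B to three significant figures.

— Configuration A (ϕ=+26.0°):
Solar longitude: L_s = 360° × (270 − 80)/365.25 = 187.269°.
sin δ = sin 23.44° × sin 187.269° = -0.05033, so δ = -2.885°.
cos h₀ = −tan(+26.0°) tan(-2.885°) = 0.0246, h₀ = 1.5462 rad.
Bracket: h₀ sin ϕ sin δ + cos ϕ cos δ sin h₀ = 1.5462×0.43837×-0.05033 + 0.89879×0.99873×0.99970 = -0.034114 + 0.897379 = 0.863265.
Q̄ = (S_0/π) × [bracket] = (1361/π) × 0.863265 = 373.98 W/m².
— Configuration B (ϕ=-18.5°):
cos h₀ = −tan(-18.5°) tan(-2.885°) = -0.0169, h₀ = 1.5877 rad.
Bracket: h₀ sin ϕ sin δ + cos ϕ cos δ sin h₀ = 1.5877×-0.31730×-0.05033 + 0.94832×0.99873×0.99986 = 0.025355 + 0.946983 = 0.972338.
Q̄ = (S_0/π) × [bracket] = (1361/π) × 0.972338 = 421.24 W/m².
Ratio Q̄_A / Q̄_B = 373.98 / 421.24 = 0.8878.

Q̄_A / Q̄_B ≈ 0.888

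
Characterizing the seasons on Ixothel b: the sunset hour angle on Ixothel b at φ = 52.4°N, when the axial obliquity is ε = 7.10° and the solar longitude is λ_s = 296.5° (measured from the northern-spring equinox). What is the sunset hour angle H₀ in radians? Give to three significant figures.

H₀ = 1.43 rad

Solar declination: sin δ = sin ε · sin λ_s = sin 7.10° × sin 296.5° = -0.11062, so δ = -6.351°.
cos H₀ = −tan φ · tan δ = −tan(+52.4°) × tan(-6.351°) = 0.1445, so H₀ = 1.4258 rad = 81.69°.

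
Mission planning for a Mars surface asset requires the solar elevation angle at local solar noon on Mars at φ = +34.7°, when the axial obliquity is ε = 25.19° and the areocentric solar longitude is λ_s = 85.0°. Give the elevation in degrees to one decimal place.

80.4°

sin δ = sin 25.19° × sin 85.0° = 0.42400, so δ = +25.087°.
At local noon the hour angle is zero, so the zenith angle equals |φ − δ| = |+34.7° − (+25.087°)| = 9.613°.
Elevation = 90° − 9.613° = 80.4°.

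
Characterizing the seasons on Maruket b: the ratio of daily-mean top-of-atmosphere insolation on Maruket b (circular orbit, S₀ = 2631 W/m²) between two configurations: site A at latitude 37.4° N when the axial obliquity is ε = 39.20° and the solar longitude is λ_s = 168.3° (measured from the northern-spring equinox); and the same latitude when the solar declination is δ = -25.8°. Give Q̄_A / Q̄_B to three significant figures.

— Configuration A (φ=+37.4°):
Solar declination: sin δ = sin ε · sin λ_s = sin 39.20° × sin 168.3° = 0.12817, so δ = +7.364°.
cos H₀ = −tan(+37.4°) tan(+7.364°) = -0.0988, H₀ = 1.6698 rad.
Bracket: H₀ sin φ sin δ + cos φ cos δ sin H₀ = 1.6698×0.60738×0.12817 + 0.79441×0.99175×0.99511 = 0.129990 + 0.784004 = 0.913994.
Q̄ = (S₀/π) × [bracket] = (2631/π) × 0.913994 = 765.45 W/m².
— Configuration B (φ=+37.4°):
cos H₀ = −tan(+37.4°) tan(-25.800°) = 0.3696, H₀ = 1.1922 rad.
Bracket: H₀ sin φ sin δ + cos φ cos δ sin H₀ = 1.1922×0.60738×-0.43523 + 0.79441×0.90032×0.92919 = -0.315158 + 0.664578 = 0.349420.
Q̄ = (S₀/π) × [bracket] = (2631/π) × 0.349420 = 292.63 W/m².
Ratio Q̄_A / Q̄_B = 765.45 / 292.63 = 2.616.

Q̄_A / Q̄_B ≈ 2.62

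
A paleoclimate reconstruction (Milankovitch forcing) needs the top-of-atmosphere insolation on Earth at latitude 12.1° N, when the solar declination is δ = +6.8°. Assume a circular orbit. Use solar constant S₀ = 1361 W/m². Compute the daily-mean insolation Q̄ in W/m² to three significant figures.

cos H₀ = −tan(+12.1°) tan(+6.800°) = -0.0256, H₀ = 1.5964 rad.
Bracket: H₀ sin φ sin δ + cos φ cos δ sin H₀ = 1.5964×0.20962×0.11840 + 0.97778×0.99297×0.99967 = 0.039621 + 0.970586 = 1.010207.
Q̄ = (S₀/π) × [bracket] = (1361/π) × 1.010207 = 437.6 W/m².

Q̄ ≈ 438 W/m²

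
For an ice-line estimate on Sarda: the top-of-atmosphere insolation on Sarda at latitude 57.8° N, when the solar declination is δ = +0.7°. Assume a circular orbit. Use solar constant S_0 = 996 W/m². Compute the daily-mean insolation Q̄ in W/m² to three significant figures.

cos h₀ = −tan(+57.8°) tan(+0.700°) = -0.0194, h₀ = 1.5902 rad.
Bracket: h₀ sin ϕ sin δ + cos ϕ cos δ sin h₀ = 1.5902×0.84619×0.01222 + 0.53288×0.99993×0.99981 = 0.016443 + 0.532741 = 0.549184.
Q̄ = (S_0/π) × [bracket] = (996/π) × 0.549184 = 174.1 W/m².

Q̄ ≈ 174 W/m²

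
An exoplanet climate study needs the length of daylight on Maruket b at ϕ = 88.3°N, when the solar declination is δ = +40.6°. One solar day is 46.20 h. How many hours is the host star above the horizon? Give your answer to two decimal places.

Sunrise equation: cos h₀ = −tan ϕ · tan δ = -28.8788 ≤ −1, so the host star never sets (polar day) and h₀ = π.
Daylight = 2h₀/(2π) × 46.20 h = (3.1416/π) × 46.20 = 46.20 h.

46.20 h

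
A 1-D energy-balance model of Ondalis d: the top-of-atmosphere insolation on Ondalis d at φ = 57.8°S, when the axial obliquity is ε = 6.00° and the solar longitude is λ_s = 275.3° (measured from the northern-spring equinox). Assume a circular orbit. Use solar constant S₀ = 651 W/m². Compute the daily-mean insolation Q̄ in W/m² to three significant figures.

Q̄ ≈ 140 W/m²

Solar declination: sin δ = sin ε · sin λ_s = sin 6.00° × sin 275.3° = -0.10408, so δ = -5.974°.
cos H₀ = −tan(-57.8°) tan(-5.974°) = -0.1662, H₀ = 1.7378 rad.
Bracket: H₀ sin φ sin δ + cos φ cos δ sin H₀ = 1.7378×-0.84619×-0.10408 + 0.53288×0.99457×0.98610 = 0.153051 + 0.522620 = 0.675671.
Q̄ = (S₀/π) × [bracket] = (651/π) × 0.675671 = 140.0 W/m².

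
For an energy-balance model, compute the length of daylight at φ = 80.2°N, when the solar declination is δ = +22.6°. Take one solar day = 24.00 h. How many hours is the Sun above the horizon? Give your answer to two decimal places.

24.00 h

Sunrise equation: cos H₀ = −tan φ · tan δ = -2.4099 ≤ −1, so the Sun never sets (polar day) and H₀ = π.
Daylight = 2H₀/(2π) × 24.00 h = (3.1416/π) × 24.00 = 24.00 h.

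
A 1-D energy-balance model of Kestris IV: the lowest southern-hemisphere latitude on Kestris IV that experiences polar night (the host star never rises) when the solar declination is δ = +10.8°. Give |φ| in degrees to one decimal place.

Polar night requires cos H₀ = −tan φ tan δ ≥ 1, i.e. tan φ tan δ ≤ −1.
The boundary is |tan φ| · |tan δ| = 1, so |φ| = 90° − |δ| = 90° − 10.8° = 79.2° in the southern hemisphere.

|φ| = 79.2°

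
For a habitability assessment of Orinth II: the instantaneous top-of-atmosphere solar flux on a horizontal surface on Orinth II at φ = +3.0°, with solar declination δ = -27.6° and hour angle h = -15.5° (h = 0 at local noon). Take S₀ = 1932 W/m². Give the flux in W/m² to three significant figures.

1.60e+03 W/m²

cos θ_z = sin φ sin δ + cos φ cos δ cos h = -0.024247 + 0.852802 = 0.828555.
Flux = S₀ · cos θ_z = 1932 × 0.828555 = 1601 W/m².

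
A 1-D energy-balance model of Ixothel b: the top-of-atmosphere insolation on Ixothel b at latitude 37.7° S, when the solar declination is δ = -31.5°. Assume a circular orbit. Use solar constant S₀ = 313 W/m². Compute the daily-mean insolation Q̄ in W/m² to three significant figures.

Q̄ ≈ 125 W/m²

cos H₀ = −tan(-37.7°) tan(-31.500°) = -0.4736, H₀ = 2.0642 rad.
Bracket: H₀ sin φ sin δ + cos φ cos δ sin H₀ = 2.0642×-0.61153×-0.52250 + 0.79122×0.85264×0.88073 = 0.659562 + 0.594163 = 1.253725.
Q̄ = (S₀/π) × [bracket] = (313/π) × 1.253725 = 124.9 W/m².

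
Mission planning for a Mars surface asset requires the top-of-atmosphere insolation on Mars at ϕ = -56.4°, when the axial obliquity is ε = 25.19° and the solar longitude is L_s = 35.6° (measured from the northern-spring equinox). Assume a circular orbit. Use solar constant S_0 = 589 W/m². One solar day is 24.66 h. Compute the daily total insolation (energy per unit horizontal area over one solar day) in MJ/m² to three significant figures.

Solar declination: sin δ = sin ε · sin L_s = sin 25.19° × sin 35.6° = 0.24776, so δ = +14.345°.
cos h₀ = −tan(-56.4°) tan(+14.345°) = 0.3849, h₀ = 1.1757 rad.
Bracket: h₀ sin ϕ sin δ + cos ϕ cos δ sin h₀ = 1.1757×-0.83292×0.24776 + 0.55339×0.96882×0.92295 = -0.242622 + 0.494826 = 0.252204.
Q̄ = (S_0/π) × [bracket] = (589/π) × 0.252204 = 47.284 W/m².
Daily total = Q̄ × 24.66 h × 3600 s/h = 47.284 × 24.66 × 3600 / 10⁶ = 4.198 MJ/m².

4.20 MJ/m²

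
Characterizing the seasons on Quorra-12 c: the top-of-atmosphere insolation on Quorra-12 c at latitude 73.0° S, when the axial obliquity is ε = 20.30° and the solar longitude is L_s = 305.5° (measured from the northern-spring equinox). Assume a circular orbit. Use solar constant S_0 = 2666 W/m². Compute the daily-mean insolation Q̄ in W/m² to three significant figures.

Solar declination: sin δ = sin ε · sin L_s = sin 20.30° × sin 305.5° = -0.28245, so δ = -16.406°.
cos h₀ = −tan(-73.0°) tan(-16.406°) = -0.9631, h₀ = 2.8689 rad.
Bracket: h₀ sin ϕ sin δ + cos ϕ cos δ sin h₀ = 2.8689×-0.95630×-0.28245 + 0.29237×0.95928×0.26932 = 0.774910 + 0.075535 = 0.850445.
Q̄ = (S_0/π) × [bracket] = (2666/π) × 0.850445 = 721.7 W/m².

Q̄ ≈ 722 W/m²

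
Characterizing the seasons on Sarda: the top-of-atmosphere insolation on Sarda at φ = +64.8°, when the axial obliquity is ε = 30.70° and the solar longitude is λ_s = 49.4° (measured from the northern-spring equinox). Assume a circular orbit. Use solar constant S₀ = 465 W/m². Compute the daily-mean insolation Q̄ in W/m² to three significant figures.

Solar declination: sin δ = sin ε · sin λ_s = sin 30.70° × sin 49.4° = 0.38764, so δ = +22.808°.
cos H₀ = −tan(+64.8°) tan(+22.808°) = -0.8937, H₀ = 2.6762 rad.
Bracket: H₀ sin φ sin δ + cos φ cos δ sin H₀ = 2.6762×0.90483×0.38764 + 0.42578×0.92181×0.44876 = 0.938673 + 0.176133 = 1.114806.
Q̄ = (S₀/π) × [bracket] = (465/π) × 1.114806 = 165.0 W/m².

Q̄ ≈ 165 W/m²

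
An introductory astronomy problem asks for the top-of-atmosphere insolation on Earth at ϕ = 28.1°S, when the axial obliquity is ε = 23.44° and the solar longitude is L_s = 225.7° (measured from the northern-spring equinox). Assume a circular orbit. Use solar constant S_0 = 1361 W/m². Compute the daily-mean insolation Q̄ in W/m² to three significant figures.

Q̄ ≈ 462 W/m²

Solar declination: sin δ = sin ε · sin L_s = sin 23.44° × sin 225.7° = -0.28469, so δ = -16.541°.
cos h₀ = −tan(-28.1°) tan(-16.541°) = -0.1586, h₀ = 1.7300 rad.
Bracket: h₀ sin ϕ sin δ + cos ϕ cos δ sin h₀ = 1.7300×-0.47101×-0.28469 + 0.88213×0.95862×0.98735 = 0.231979 + 0.834930 = 1.066909.
Q̄ = (S_0/π) × [bracket] = (1361/π) × 1.066909 = 462.2 W/m².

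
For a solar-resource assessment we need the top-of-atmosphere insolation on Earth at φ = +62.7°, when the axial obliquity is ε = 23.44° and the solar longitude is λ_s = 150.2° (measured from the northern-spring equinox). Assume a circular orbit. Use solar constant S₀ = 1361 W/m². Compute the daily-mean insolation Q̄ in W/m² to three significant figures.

Solar declination: sin δ = sin ε · sin λ_s = sin 23.44° × sin 150.2° = 0.19769, so δ = +11.402°.
cos H₀ = −tan(+62.7°) tan(+11.402°) = -0.3907, H₀ = 1.9722 rad.
Bracket: H₀ sin φ sin δ + cos φ cos δ sin H₀ = 1.9722×0.88862×0.19769 + 0.45865×0.98026×0.92051 = 0.346459 + 0.413858 = 0.760317.
Q̄ = (S₀/π) × [bracket] = (1361/π) × 0.760317 = 329.4 W/m².

Q̄ ≈ 329 W/m²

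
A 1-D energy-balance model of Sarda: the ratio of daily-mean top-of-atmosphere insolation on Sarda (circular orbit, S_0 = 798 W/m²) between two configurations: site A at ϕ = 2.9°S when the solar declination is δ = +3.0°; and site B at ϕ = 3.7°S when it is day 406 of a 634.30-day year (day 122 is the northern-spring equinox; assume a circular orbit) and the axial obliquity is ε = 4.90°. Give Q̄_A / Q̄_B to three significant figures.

Q̄_A / Q̄_B ≈ 0.998

— Configuration A (ϕ=-2.9°):
cos h₀ = −tan(-2.9°) tan(+3.000°) = 0.0027, h₀ = 1.5681 rad.
Bracket: h₀ sin ϕ sin δ + cos ϕ cos δ sin h₀ = 1.5681×-0.05059×0.05234 + 0.99872×0.99863×1.00000 = -0.004152 + 0.997352 = 0.993200.
Q̄ = (S_0/π) × [bracket] = (798/π) × 0.993200 = 252.28 W/m².
— Configuration B (ϕ=-3.7°):
Solar longitude: L_s = 360° × (406 − 122)/634.30 = 161.186°.
sin δ = sin 4.90° × sin 161.186° = 0.02755, so δ = +1.579°.
cos h₀ = −tan(-3.7°) tan(+1.579°) = 0.0018, h₀ = 1.5690 rad.
Bracket: h₀ sin ϕ sin δ + cos ϕ cos δ sin h₀ = 1.5690×-0.06453×0.02755 + 0.99792×0.99962×1.00000 = -0.002789 + 0.997541 = 0.994752.
Q̄ = (S_0/π) × [bracket] = (798/π) × 0.994752 = 252.68 W/m².
Ratio Q̄_A / Q̄_B = 252.28 / 252.68 = 0.9984.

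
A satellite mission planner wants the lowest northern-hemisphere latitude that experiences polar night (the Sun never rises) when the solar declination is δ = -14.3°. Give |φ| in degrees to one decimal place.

Polar night requires cos H₀ = −tan φ tan δ ≥ 1, i.e. tan φ tan δ ≤ −1.
The boundary is |tan φ| · |tan δ| = 1, so |φ| = 90° − |δ| = 90° − 14.3° = 75.7° in the northern hemisphere.

|φ| = 75.7°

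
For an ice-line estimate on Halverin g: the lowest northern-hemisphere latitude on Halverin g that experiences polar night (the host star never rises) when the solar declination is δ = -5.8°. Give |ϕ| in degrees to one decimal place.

|ϕ| = 84.2°

Polar night requires cos h₀ = −tan ϕ tan δ ≥ 1, i.e. tan ϕ tan δ ≤ −1.
The boundary is |tan ϕ| · |tan δ| = 1, so |ϕ| = 90° − |δ| = 90° − 5.8° = 84.2° in the northern hemisphere.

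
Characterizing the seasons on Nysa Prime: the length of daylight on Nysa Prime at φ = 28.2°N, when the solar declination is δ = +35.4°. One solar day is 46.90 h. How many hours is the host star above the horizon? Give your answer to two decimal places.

cos H₀ = −tan φ · tan δ = −tan(+28.2°) × tan(+35.400°) = -0.3811, so H₀ = 1.9617 rad = 112.40°.
Daylight = 2H₀/(2π) × 46.90 h = (1.9617/π) × 46.90 = 29.29 h.

29.29 h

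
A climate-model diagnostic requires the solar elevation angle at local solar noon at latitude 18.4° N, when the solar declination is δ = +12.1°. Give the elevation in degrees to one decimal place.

83.7°

At local noon the hour angle is zero, so the zenith angle equals |φ − δ| = |+18.4° − (+12.100°)| = 6.300°.
Elevation = 90° − 6.300° = 83.7°.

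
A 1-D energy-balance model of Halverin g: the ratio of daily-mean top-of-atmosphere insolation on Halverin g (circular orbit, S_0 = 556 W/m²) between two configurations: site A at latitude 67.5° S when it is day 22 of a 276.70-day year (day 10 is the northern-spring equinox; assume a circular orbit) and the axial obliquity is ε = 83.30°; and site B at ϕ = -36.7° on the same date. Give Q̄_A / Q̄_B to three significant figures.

— Configuration A (ϕ=-67.5°):
Solar longitude: L_s = 360° × (22 − 10)/276.70 = 15.613°.
sin δ = sin 83.30° × sin 15.613° = 0.26729, so δ = +15.503°.
cos h₀ = −tan(-67.5°) tan(+15.503°) = 0.6697, h₀ = 0.8370 rad.
Bracket: h₀ sin ϕ sin δ + cos ϕ cos δ sin h₀ = 0.8370×-0.92388×0.26729 + 0.38268×0.96362×0.74266 = -0.206692 + 0.273862 = 0.067170.
Q̄ = (S_0/π) × [bracket] = (556/π) × 0.067170 = 11.888 W/m².
— Configuration B (ϕ=-36.7°):
cos h₀ = −tan(-36.7°) tan(+15.503°) = 0.2068, h₀ = 1.3625 rad.
Bracket: h₀ sin ϕ sin δ + cos ϕ cos δ sin h₀ = 1.3625×-0.59763×0.26729 + 0.80178×0.96362×0.97839 = -0.217646 + 0.755915 = 0.538269.
Q̄ = (S_0/π) × [bracket] = (556/π) × 0.538269 = 95.263 W/m².
Ratio Q̄_A / Q̄_B = 11.888 / 95.263 = 0.1248.

Q̄_A / Q̄_B ≈ 0.125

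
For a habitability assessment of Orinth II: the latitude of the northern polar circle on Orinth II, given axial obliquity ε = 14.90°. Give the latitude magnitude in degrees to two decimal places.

The polar circle is the lowest latitude that experiences at least one full rotation of continuous daylight at the northern-summer solstice; it lies at |φ| = 90° − ε = 90° − 14.90° = 75.10°.

75.10°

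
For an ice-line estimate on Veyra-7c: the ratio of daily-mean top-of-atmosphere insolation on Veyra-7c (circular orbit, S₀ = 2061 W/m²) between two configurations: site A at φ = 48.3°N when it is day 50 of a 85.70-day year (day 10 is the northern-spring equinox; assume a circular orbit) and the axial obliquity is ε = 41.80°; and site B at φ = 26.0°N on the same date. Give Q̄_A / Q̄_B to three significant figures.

— Configuration A (φ=+48.3°):
Solar longitude: λ_s = 360° × (50 − 10)/85.70 = 168.028°.
sin δ = sin 41.80° × sin 168.028° = 0.13826, so δ = +7.947°.
cos H₀ = −tan(+48.3°) tan(+7.947°) = -0.1567, H₀ = 1.7281 rad.
Bracket: H₀ sin φ sin δ + cos φ cos δ sin H₀ = 1.7281×0.74664×0.13826 + 0.66523×0.99040×0.98765 = 0.178393 + 0.650707 = 0.829100.
Q̄ = (S₀/π) × [bracket] = (2061/π) × 0.829100 = 543.92 W/m².
— Configuration B (φ=+26.0°):
cos H₀ = −tan(+26.0°) tan(+7.947°) = -0.0681, H₀ = 1.6389 rad.
Bracket: H₀ sin φ sin δ + cos φ cos δ sin H₀ = 1.6389×0.43837×0.13826 + 0.89879×0.99040×0.99768 = 0.099332 + 0.888096 = 0.987428.
Q̄ = (S₀/π) × [bracket] = (2061/π) × 0.987428 = 647.79 W/m².
Ratio Q̄_A / Q̄_B = 543.92 / 647.79 = 0.8397.

Q̄_A / Q̄_B ≈ 0.840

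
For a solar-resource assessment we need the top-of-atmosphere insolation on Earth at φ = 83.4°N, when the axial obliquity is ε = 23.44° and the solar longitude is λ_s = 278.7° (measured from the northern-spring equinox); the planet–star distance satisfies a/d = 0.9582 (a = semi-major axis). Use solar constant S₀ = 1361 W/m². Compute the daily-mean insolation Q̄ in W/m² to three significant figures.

Solar declination: sin δ = sin ε · sin λ_s = sin 23.44° × sin 278.7° = -0.39321, so δ = -23.154°.
cos H₀ = −tan(+83.4°) tan(-23.154°) = 3.6962 ≥ 1 ⇒ polar night, H₀ = 0 and Q̄ = 0.
Inverse-square distance factor (a/d)² = 0.9582² = 0.918147.

Q̄ ≈ 0.00 W/m²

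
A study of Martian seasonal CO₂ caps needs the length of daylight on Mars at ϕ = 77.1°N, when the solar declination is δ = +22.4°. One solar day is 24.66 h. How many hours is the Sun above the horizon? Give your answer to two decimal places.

24.66 h

Sunrise equation: cos h₀ = −tan ϕ · tan δ = -1.7996 ≤ −1, so the Sun never sets (polar day) and h₀ = π.
Daylight = 2h₀/(2π) × 24.66 h = (3.1416/π) × 24.66 = 24.66 h.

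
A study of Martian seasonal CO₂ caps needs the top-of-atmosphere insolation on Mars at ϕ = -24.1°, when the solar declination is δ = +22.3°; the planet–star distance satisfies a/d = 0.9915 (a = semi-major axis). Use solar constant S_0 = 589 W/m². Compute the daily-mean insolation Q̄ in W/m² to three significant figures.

cos h₀ = −tan(-24.1°) tan(+22.300°) = 0.1835, h₀ = 1.3863 rad.
Bracket: h₀ sin ϕ sin δ + cos ϕ cos δ sin h₀ = 1.3863×-0.40833×0.37946 + 0.91283×0.92521×0.98303 = -0.214800 + 0.830227 = 0.615427.
Inverse-square distance factor (a/d)² = 0.9915² = 0.983072.
Q̄ = (S_0/π) × 0.983072 × [bracket] = (589/π) × 0.983072 × 0.615427 = 113.4 W/m².

Q̄ ≈ 113 W/m²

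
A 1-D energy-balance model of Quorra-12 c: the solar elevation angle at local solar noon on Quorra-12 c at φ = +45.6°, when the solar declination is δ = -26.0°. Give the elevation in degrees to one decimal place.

At local noon the hour angle is zero, so the zenith angle equals |φ − δ| = |+45.6° − (-26.000°)| = 71.600°.
Elevation = 90° − 71.600° = 18.4°.

18.4°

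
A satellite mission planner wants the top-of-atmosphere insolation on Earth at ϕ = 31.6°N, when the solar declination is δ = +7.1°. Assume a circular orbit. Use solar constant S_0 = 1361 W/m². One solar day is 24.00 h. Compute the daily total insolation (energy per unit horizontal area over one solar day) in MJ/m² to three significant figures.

35.5 MJ/m²

cos h₀ = −tan(+31.6°) tan(+7.100°) = -0.0766, h₀ = 1.6475 rad.
Bracket: h₀ sin ϕ sin δ + cos ϕ cos δ sin h₀ = 1.6475×0.52399×0.12360 + 0.85173×0.99233×0.99706 = 0.106701 + 0.842712 = 0.949413.
Q̄ = (S_0/π) × [bracket] = (1361/π) × 0.949413 = 411.30 W/m².
Daily total = Q̄ × 24.00 h × 3600 s/h = 411.30 × 24.00 × 3600 / 10⁶ = 35.54 MJ/m².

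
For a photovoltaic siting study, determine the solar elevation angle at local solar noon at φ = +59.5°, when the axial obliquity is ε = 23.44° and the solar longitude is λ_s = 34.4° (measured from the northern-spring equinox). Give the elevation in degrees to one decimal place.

43.5°

Solar declination: sin δ = sin ε · sin λ_s = sin 23.44° × sin 34.4° = 0.22474, so δ = +12.987°.
At local noon the hour angle is zero, so the zenith angle equals |φ − δ| = |+59.5° − (+12.987°)| = 46.513°.
Elevation = 90° − 46.513° = 43.5°.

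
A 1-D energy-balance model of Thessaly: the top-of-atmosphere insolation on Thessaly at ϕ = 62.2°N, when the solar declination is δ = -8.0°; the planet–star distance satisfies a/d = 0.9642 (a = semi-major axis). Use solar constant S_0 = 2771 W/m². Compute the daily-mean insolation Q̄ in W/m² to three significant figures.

Q̄ ≈ 234 W/m²

cos h₀ = −tan(+62.2°) tan(-8.000°) = 0.2666, h₀ = 1.3010 rad.
Bracket: h₀ sin ϕ sin δ + cos ϕ cos δ sin h₀ = 1.3010×0.88458×-0.13917 + 0.46639×0.99027×0.96382 = -0.160162 + 0.445142 = 0.284980.
Inverse-square distance factor (a/d)² = 0.9642² = 0.929682.
Q̄ = (S_0/π) × 0.929682 × [bracket] = (2771/π) × 0.929682 × 0.284980 = 233.7 W/m².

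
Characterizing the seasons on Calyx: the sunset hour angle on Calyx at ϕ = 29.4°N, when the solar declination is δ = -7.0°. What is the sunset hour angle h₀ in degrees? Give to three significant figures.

h₀ = 86.0°

cos h₀ = −tan ϕ · tan δ = −tan(+29.4°) × tan(-7.000°) = 0.0692, so h₀ = 1.5016 rad = 86.03°.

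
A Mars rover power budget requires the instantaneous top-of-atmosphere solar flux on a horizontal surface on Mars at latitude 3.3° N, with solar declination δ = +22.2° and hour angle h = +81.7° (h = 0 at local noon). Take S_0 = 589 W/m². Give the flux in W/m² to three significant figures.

cos θ_z = sin ϕ sin δ + cos ϕ cos δ cos h = 0.021750 + 0.133434 = 0.155184.
Flux = S_0 · cos θ_z = 589 × 0.155184 = 91.40 W/m².

91.4 W/m²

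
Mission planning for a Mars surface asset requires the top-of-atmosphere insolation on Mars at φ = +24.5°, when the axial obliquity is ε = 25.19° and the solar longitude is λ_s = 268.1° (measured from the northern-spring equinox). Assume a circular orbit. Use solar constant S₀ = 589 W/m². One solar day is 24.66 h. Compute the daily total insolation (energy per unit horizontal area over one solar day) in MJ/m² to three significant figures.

9.41 MJ/m²

Solar declination: sin δ = sin ε · sin λ_s = sin 25.19° × sin 268.1° = -0.42539, so δ = -25.175°.
cos H₀ = −tan(+24.5°) tan(-25.175°) = 0.2142, H₀ = 1.3549 rad.
Bracket: H₀ sin φ sin δ + cos φ cos δ sin H₀ = 1.3549×0.41469×-0.42539 + 0.90996×0.90501×0.97679 = -0.239011 + 0.804409 = 0.565398.
Q̄ = (S₀/π) × [bracket] = (589/π) × 0.565398 = 106.00 W/m².
Daily total = Q̄ × 24.66 h × 3600 s/h = 106.00 × 24.66 × 3600 / 10⁶ = 9.410 MJ/m².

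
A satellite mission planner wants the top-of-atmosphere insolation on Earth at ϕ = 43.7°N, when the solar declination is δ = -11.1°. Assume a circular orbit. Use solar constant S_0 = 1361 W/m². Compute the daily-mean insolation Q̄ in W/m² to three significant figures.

cos h₀ = −tan(+43.7°) tan(-11.100°) = 0.1875, h₀ = 1.3822 rad.
Bracket: h₀ sin ϕ sin δ + cos ϕ cos δ sin h₀ = 1.3822×0.69088×-0.19252 + 0.72297×0.98129×0.98227 = -0.183844 + 0.696865 = 0.513021.
Q̄ = (S_0/π) × [bracket] = (1361/π) × 0.513021 = 222.3 W/m².

Q̄ ≈ 222 W/m²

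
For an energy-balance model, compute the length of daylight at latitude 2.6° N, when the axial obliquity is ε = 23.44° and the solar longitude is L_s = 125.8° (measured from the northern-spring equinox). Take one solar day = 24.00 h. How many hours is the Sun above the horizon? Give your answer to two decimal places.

12.12 h

Solar declination: sin δ = sin ε · sin L_s = sin 23.44° × sin 125.8° = 0.32263, so δ = +18.822°.
cos h₀ = −tan ϕ · tan δ = −tan(+2.6°) × tan(+18.822°) = -0.0155, so h₀ = 1.5863 rad = 90.89°.
Daylight = 2h₀/(2π) × 24.00 h = (1.5863/π) × 24.00 = 12.12 h.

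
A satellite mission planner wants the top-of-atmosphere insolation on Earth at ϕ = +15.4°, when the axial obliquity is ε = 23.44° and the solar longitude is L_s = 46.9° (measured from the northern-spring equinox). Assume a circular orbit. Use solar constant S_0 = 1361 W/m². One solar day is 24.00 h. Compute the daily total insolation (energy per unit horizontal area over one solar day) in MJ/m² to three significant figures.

Solar declination: sin δ = sin ε · sin L_s = sin 23.44° × sin 46.9° = 0.29045, so δ = +16.885°.
cos h₀ = −tan(+15.4°) tan(+16.885°) = -0.0836, h₀ = 1.6545 rad.
Bracket: h₀ sin ϕ sin δ + cos ϕ cos δ sin h₀ = 1.6545×0.26556×0.29045 + 0.96410×0.95689×0.99650 = 0.127615 + 0.919309 = 1.046924.
Q̄ = (S_0/π) × [bracket] = (1361/π) × 1.046924 = 453.55 W/m².
Daily total = Q̄ × 24.00 h × 3600 s/h = 453.55 × 24.00 × 3600 / 10⁶ = 39.19 MJ/m².

39.2 MJ/m²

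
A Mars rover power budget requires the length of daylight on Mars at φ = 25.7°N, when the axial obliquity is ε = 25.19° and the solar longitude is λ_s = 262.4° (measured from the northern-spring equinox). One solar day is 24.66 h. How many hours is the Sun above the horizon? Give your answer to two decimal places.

10.56 h

Solar declination: sin δ = sin ε · sin λ_s = sin 25.19° × sin 262.4° = -0.42188, so δ = -24.953°.
cos H₀ = −tan φ · tan δ = −tan(+25.7°) × tan(-24.953°) = 0.2239, so H₀ = 1.3449 rad = 77.06°.
Daylight = 2H₀/(2π) × 24.66 h = (1.3449/π) × 24.66 = 10.56 h.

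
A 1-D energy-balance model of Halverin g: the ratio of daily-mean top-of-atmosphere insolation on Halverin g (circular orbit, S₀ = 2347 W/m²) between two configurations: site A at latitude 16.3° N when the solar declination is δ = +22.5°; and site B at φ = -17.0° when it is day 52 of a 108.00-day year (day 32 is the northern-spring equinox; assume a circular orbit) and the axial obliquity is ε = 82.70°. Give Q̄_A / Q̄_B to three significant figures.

— Configuration A (φ=+16.3°):
cos H₀ = −tan(+16.3°) tan(+22.500°) = -0.1211, H₀ = 1.6922 rad.
Bracket: H₀ sin φ sin δ + cos φ cos δ sin H₀ = 1.6922×0.28067×0.38268 + 0.95981×0.92388×0.99264 = 0.181754 + 0.880223 = 1.061977.
Q̄ = (S₀/π) × [bracket] = (2347/π) × 1.061977 = 793.37 W/m².
— Configuration B (φ=-17.0°):
Solar longitude: λ_s = 360° × (52 − 32)/108.00 = 66.667°.
sin δ = sin 82.70° × sin 66.667° = 0.91077, so δ = +65.612°.
cos H₀ = −tan(-17.0°) tan(+65.612°) = 0.6744, H₀ = 0.8307 rad.
Bracket: H₀ sin φ sin δ + cos φ cos δ sin H₀ = 0.8307×-0.29237×0.91077 + 0.95630×0.41291×0.73839 = -0.221200 + 0.291565 = 0.070365.
Q̄ = (S₀/π) × [bracket] = (2347/π) × 0.070365 = 52.568 W/m².
Ratio Q̄_A / Q̄_B = 793.37 / 52.568 = 15.09.

Q̄_A / Q̄_B ≈ 15.1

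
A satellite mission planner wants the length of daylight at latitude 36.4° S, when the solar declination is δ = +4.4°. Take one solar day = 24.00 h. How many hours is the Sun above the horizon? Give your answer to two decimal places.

11.57 h

cos H₀ = −tan φ · tan δ = −tan(-36.4°) × tan(+4.400°) = 0.0567, so H₀ = 1.5140 rad = 86.75°.
Daylight = 2H₀/(2π) × 24.00 h = (1.5140/π) × 24.00 = 11.57 h.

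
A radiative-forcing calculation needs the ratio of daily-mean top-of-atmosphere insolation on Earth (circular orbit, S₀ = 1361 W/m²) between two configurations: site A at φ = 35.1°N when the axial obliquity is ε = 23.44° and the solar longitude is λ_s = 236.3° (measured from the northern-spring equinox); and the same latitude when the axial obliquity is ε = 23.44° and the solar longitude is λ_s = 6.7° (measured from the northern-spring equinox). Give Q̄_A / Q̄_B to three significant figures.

Q̄_A / Q̄_B ≈ 0.578

— Configuration A (φ=+35.1°):
Solar declination: sin δ = sin ε · sin λ_s = sin 23.44° × sin 236.3° = -0.33094, so δ = -19.326°.
cos H₀ = −tan(+35.1°) tan(-19.326°) = 0.2465, H₀ = 1.3218 rad.
Bracket: H₀ sin φ sin δ + cos φ cos δ sin H₀ = 1.3218×0.57501×-0.33094 + 0.81815×0.94365×0.96915 = -0.251530 + 0.748230 = 0.496700.
Q̄ = (S₀/π) × [bracket] = (1361/π) × 0.496700 = 215.18 W/m².
— Configuration B (φ=+35.1°):
Solar declination: sin δ = sin ε · sin λ_s = sin 23.44° × sin 6.7° = 0.04641, so δ = +2.660°.
cos H₀ = −tan(+35.1°) tan(+2.660°) = -0.0327, H₀ = 1.6035 rad.
Bracket: H₀ sin φ sin δ + cos φ cos δ sin H₀ = 1.6035×0.57501×0.04641 + 0.81815×0.99892×0.99947 = 0.042791 + 0.816833 = 0.859624.
Q̄ = (S₀/π) × [bracket] = (1361/π) × 0.859624 = 372.41 W/m².
Ratio Q̄_A / Q̄_B = 215.18 / 372.41 = 0.5778.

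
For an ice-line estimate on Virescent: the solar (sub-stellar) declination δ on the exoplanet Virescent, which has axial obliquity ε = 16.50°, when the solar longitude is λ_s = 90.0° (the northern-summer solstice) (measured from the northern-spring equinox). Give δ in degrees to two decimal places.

δ = +16.50°

sin δ = sin ε · sin λ_s = sin 16.50° × sin 90.0° = 0.284015.
δ = arcsin(0.284015) = +16.50°.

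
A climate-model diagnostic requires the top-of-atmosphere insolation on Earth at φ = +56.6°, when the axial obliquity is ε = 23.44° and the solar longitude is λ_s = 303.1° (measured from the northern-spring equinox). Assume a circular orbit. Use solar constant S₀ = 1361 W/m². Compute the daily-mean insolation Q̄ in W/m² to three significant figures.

Q̄ ≈ 68.7 W/m²

Solar declination: sin δ = sin ε · sin λ_s = sin 23.44° × sin 303.1° = -0.33323, so δ = -19.465°.
cos H₀ = −tan(+56.6°) tan(-19.465°) = 0.5360, H₀ = 1.0051 rad.
Bracket: H₀ sin φ sin δ + cos φ cos δ sin H₀ = 1.0051×0.83485×-0.33323 + 0.55048×0.94284×0.84421 = -0.279616 + 0.438157 = 0.158541.
Q̄ = (S₀/π) × [bracket] = (1361/π) × 0.158541 = 68.68 W/m².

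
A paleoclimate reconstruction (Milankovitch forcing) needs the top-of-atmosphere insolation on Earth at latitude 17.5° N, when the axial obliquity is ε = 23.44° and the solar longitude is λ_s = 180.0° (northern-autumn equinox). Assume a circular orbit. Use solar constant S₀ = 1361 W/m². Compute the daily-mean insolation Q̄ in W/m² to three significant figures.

Solar declination: sin δ = sin ε · sin λ_s = sin 23.44° × sin 180.0° = 0.00000, so δ = +0.000°.
cos H₀ = −tan(+17.5°) tan(+0.000°) = -0.0000, H₀ = 1.5708 rad.
Bracket: H₀ sin φ sin δ + cos φ cos δ sin H₀ = 1.5708×0.30071×0.00000 + 0.95372×1.00000×1.00000 = 0.000000 + 0.953720 = 0.953720.
Q̄ = (S₀/π) × [bracket] = (1361/π) × 0.953720 = 413.2 W/m².

Q̄ ≈ 413 W/m²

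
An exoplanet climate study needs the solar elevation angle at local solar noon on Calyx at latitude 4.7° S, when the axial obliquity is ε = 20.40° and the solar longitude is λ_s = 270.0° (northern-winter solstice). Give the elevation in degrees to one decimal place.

74.3°

Solar declination: sin δ = sin ε · sin λ_s = sin 20.40° × sin 270.0° = -0.34857, so δ = -20.400°.
At local noon the hour angle is zero, so the zenith angle equals |φ − δ| = |-4.7° − (-20.400°)| = 15.700°.
Elevation = 90° − 15.700° = 74.3°.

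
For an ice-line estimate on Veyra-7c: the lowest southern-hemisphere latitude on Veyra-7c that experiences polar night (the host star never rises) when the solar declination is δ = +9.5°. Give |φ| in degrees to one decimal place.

Polar night requires cos H₀ = −tan φ tan δ ≥ 1, i.e. tan φ tan δ ≤ −1.
The boundary is |tan φ| · |tan δ| = 1, so |φ| = 90° − |δ| = 90° − 9.5° = 80.5° in the southern hemisphere.

|φ| = 80.5°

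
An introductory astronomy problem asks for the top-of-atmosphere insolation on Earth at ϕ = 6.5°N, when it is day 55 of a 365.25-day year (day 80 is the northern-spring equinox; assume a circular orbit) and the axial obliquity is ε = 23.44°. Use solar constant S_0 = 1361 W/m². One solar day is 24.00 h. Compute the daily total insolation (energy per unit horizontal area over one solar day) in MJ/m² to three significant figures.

Solar longitude: L_s = 360° × (55 − 80)/365.25 = -24.641°, i.e. -24.641° + 360° = 335.359°.
sin δ = sin 23.44° × sin 335.359° = -0.16585, so δ = -9.547°.
cos h₀ = −tan(+6.5°) tan(-9.547°) = 0.0192, h₀ = 1.5516 rad.
Bracket: h₀ sin ϕ sin δ + cos ϕ cos δ sin h₀ = 1.5516×0.11320×-0.16585 + 0.99357×0.98615×0.99982 = -0.029130 + 0.979633 = 0.950503.
Q̄ = (S_0/π) × [bracket] = (1361/π) × 0.950503 = 411.78 W/m².
Daily total = Q̄ × 24.00 h × 3600 s/h = 411.78 × 24.00 × 3600 / 10⁶ = 35.58 MJ/m².

35.6 MJ/m²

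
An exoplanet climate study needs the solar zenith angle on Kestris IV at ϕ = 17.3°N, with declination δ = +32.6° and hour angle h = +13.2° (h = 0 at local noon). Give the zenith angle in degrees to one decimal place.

θ_z = 19.4°

cos θ_z = sin ϕ sin δ + cos ϕ cos δ cos h = 0.160217 + 0.783089 = 0.943306.
θ_z = arccos(0.943306) = 19.4°.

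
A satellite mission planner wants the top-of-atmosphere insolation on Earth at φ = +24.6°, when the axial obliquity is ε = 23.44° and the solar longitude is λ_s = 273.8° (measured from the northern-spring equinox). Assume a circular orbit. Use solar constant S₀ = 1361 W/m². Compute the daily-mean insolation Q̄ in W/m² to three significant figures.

Q̄ ≈ 256 W/m²

Solar declination: sin δ = sin ε · sin λ_s = sin 23.44° × sin 273.8° = -0.39691, so δ = -23.385°.
cos H₀ = −tan(+24.6°) tan(-23.385°) = 0.1980, H₀ = 1.3715 rad.
Bracket: H₀ sin φ sin δ + cos φ cos δ sin H₀ = 1.3715×0.41628×-0.39691 + 0.90924×0.91786×0.98021 = -0.226607 + 0.818039 = 0.591432.
Q̄ = (S₀/π) × [bracket] = (1361/π) × 0.591432 = 256.2 W/m².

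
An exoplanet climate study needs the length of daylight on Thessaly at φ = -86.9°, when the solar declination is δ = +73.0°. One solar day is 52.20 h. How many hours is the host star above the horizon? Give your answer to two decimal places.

cos H₀ = −tan φ · tan δ = 60.3946 ≥ 1, so the host star never rises (polar night) and H₀ = 0.
Daylight = 2H₀/(2π) × 52.20 h = (0.0000/π) × 52.20 = 0.00 h.

0.00 h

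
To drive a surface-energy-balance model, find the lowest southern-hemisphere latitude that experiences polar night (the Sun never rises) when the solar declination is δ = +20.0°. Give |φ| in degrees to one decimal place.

|φ| = 70.0°

Polar night requires cos H₀ = −tan φ tan δ ≥ 1, i.e. tan φ tan δ ≤ −1.
The boundary is |tan φ| · |tan δ| = 1, so |φ| = 90° − |δ| = 90° − 20.0° = 70.0° in the southern hemisphere.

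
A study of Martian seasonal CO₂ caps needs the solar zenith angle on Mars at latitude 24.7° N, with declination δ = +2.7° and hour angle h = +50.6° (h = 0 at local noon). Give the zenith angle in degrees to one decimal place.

θ_z = 53.4°

cos θ_z = sin ϕ sin δ + cos ϕ cos δ cos h = 0.019684 + 0.576018 = 0.595702.
θ_z = arccos(0.595702) = 53.4°.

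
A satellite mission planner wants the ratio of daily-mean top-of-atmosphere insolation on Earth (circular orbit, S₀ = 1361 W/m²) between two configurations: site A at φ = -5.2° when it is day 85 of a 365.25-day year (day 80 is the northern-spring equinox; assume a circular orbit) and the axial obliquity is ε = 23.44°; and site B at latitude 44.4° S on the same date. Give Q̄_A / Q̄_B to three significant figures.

Q̄_A / Q̄_B ≈ 1.46

— Configuration A (φ=-5.2°):
Solar longitude: λ_s = 360° × (85 − 80)/365.25 = 4.928°.
sin δ = sin 23.44° × sin 4.928° = 0.03417, so δ = +1.958°.
cos H₀ = −tan(-5.2°) tan(+1.958°) = 0.0031, H₀ = 1.5677 rad.
Bracket: H₀ sin φ sin δ + cos φ cos δ sin H₀ = 1.5677×-0.09063×0.03417 + 0.99588×0.99942×1.00000 = -0.004855 + 0.995302 = 0.990447.
Q̄ = (S₀/π) × [bracket] = (1361/π) × 0.990447 = 429.08 W/m².
— Configuration B (φ=-44.4°):
cos H₀ = −tan(-44.4°) tan(+1.958°) = 0.0335, H₀ = 1.5373 rad.
Bracket: H₀ sin φ sin δ + cos φ cos δ sin H₀ = 1.5373×-0.69966×0.03417 + 0.71447×0.99942×0.99944 = -0.036753 + 0.713656 = 0.676903.
Q̄ = (S₀/π) × [bracket] = (1361/π) × 0.676903 = 293.25 W/m².
Ratio Q̄_A / Q̄_B = 429.08 / 293.25 = 1.463.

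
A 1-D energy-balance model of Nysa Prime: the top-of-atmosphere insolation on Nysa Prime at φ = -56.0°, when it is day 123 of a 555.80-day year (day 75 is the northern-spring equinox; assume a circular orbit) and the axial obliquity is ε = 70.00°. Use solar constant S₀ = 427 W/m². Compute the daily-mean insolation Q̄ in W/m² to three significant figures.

Q̄ ≈ 4.72 W/m²

Solar longitude: λ_s = 360° × (123 − 75)/555.80 = 31.090°.
sin δ = sin 70.00° × sin 31.090° = 0.48525, so δ = +29.029°.
cos H₀ = −tan(-56.0°) tan(+29.029°) = 0.8228, H₀ = 0.6045 rad.
Bracket: H₀ sin φ sin δ + cos φ cos δ sin H₀ = 0.6045×-0.82904×0.48525 + 0.55919×0.87438×0.56838 = -0.243185 + 0.277906 = 0.034721.
Q̄ = (S₀/π) × [bracket] = (427/π) × 0.034721 = 4.719 W/m².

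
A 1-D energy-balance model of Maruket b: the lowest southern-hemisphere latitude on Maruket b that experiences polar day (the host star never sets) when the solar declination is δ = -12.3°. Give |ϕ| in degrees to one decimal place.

Polar day requires cos h₀ = −tan ϕ tan δ ≤ −1, i.e. tan ϕ tan δ ≥ 1.
The boundary is |tan ϕ| · |tan δ| = 1, so |ϕ| = 90° − |δ| = 90° − 12.3° = 77.7° in the southern hemisphere.

|ϕ| = 77.7°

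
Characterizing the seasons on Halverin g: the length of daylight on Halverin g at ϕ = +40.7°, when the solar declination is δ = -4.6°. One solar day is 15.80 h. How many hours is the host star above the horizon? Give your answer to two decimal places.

cos h₀ = −tan ϕ · tan δ = −tan(+40.7°) × tan(-4.600°) = 0.0692, so h₀ = 1.5015 rad = 86.03°.
Daylight = 2h₀/(2π) × 15.80 h = (1.5015/π) × 15.80 = 7.55 h.

7.55 h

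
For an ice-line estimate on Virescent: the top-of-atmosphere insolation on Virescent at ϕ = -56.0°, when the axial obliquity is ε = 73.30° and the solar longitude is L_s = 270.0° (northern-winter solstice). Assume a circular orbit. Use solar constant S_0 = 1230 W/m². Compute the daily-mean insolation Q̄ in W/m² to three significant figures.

Q̄ ≈ 977 W/m²

Solar declination: sin δ = sin ε · sin L_s = sin 73.30° × sin 270.0° = -0.95782, so δ = -73.300°.
cos h₀ = −tan(-56.0°) tan(-73.300°) = -4.9416 ≤ −1 ⇒ polar day, h₀ = π.
Bracket: h₀ sin ϕ sin δ + cos ϕ cos δ sin h₀ = 3.1416×-0.82904×-0.95782 + 0.55919×0.28736×0.00000 = 2.494654 + 0.000000 = 2.494654.
Q̄ = (S_0/π) × [bracket] = (1230/π) × 2.494654 = 976.7 W/m².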